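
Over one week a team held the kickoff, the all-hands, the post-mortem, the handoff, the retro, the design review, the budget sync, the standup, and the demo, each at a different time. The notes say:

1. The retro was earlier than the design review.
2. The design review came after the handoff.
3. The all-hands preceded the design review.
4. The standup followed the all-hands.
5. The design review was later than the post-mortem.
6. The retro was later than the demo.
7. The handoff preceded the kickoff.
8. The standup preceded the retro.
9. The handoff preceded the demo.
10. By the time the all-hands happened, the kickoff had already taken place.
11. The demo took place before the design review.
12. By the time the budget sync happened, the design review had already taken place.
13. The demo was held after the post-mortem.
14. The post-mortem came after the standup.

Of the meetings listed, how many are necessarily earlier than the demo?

Directly stated before the demo: the handoff and the post-mortem.
The all-hands reaches the demo via the all-hands → the standup → the post-mortem → the demo.
The kickoff reaches the demo via the kickoff → the all-hands → the standup → the post-mortem → the demo.
The standup reaches the demo via the standup → the post-mortem → the demo.
No chain forces the retro (or any of the others) ahead of the demo.
That's the all-hands, the handoff, the kickoff, the post-mortem, and the standup — 5 in all.

5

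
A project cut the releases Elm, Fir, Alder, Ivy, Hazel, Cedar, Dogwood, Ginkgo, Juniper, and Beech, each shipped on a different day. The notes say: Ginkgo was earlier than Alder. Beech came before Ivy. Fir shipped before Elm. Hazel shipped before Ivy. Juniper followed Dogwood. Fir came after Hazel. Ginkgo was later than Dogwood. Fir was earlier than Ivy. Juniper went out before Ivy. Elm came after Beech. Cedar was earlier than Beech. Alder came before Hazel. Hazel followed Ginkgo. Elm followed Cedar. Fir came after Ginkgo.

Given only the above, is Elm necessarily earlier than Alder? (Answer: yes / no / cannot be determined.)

no

Tracing the constraints gives Alder → Hazel → Fir → Elm, so Alder must come before Elm.
That means Elm cannot be before Alder.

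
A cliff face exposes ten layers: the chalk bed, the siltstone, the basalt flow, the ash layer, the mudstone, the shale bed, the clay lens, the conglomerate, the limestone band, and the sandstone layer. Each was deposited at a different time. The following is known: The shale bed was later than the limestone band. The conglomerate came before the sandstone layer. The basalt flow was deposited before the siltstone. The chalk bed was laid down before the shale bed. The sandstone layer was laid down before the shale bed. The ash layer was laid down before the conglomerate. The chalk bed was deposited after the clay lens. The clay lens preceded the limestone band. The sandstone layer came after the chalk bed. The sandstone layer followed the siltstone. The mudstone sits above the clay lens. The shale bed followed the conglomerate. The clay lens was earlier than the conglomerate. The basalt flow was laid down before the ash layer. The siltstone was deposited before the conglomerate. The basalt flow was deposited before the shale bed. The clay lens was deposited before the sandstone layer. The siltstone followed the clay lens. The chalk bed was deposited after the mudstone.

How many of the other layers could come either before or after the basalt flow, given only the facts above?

Forced after the basalt flow: the ash layer, the conglomerate, the sandstone layer, the shale bed, and the siltstone.
That leaves the chalk bed, the clay lens, the limestone band, and the mudstone with no forced order relative to the basalt flow — 4.

4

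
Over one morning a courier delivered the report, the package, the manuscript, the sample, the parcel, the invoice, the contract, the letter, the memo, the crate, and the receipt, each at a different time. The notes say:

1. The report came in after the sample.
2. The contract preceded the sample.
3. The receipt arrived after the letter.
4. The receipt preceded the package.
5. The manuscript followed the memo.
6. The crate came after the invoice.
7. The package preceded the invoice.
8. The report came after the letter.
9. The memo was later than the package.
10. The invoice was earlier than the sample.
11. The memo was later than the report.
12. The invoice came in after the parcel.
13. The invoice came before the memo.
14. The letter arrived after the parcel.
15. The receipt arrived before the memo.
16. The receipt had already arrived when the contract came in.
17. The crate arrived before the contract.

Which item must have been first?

the parcel

The parcel has a chain of constraints placing it before every other item, so the parcel must be first.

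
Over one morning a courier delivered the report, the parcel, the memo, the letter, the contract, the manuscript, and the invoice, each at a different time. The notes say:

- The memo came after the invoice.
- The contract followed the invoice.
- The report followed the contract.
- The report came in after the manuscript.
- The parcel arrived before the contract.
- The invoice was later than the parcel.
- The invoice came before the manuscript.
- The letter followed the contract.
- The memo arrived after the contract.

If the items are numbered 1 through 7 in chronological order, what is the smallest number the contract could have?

3

The invoice and the parcel must both come before the contract — 2 forced predecessors.
Nothing else is forced ahead of the contract, so its earliest slot is position 2 + 1 = 3.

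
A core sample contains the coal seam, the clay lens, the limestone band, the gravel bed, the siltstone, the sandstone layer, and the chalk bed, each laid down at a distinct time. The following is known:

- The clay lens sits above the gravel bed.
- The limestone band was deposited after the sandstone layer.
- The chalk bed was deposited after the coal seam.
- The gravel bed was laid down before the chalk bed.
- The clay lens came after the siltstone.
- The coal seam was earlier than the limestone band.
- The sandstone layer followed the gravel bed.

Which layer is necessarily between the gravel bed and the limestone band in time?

the sandstone layer

Tracing the constraints gives the gravel bed → the sandstone layer → the limestone band, so the sandstone layer sits after the gravel bed and before the limestone band.
No other layer is forced both after the gravel bed and before the limestone band.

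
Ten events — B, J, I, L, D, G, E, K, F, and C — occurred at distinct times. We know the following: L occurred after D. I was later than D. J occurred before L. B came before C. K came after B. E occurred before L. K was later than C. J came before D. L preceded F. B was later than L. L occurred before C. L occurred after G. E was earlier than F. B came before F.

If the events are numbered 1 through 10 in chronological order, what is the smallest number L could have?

D, E, G, and J must all come before L — 4 forced predecessors.
Nothing else is forced ahead of L, so its earliest slot is position 4 + 1 = 5.

5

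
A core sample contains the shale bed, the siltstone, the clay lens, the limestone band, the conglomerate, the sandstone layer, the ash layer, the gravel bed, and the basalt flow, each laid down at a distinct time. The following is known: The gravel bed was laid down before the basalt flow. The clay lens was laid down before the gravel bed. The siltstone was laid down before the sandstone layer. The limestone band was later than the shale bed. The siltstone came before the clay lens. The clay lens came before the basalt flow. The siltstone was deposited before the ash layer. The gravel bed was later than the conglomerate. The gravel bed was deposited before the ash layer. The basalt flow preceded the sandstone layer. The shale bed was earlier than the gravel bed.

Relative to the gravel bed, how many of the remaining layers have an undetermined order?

Forced before the gravel bed: the clay lens, the conglomerate, the shale bed, and the siltstone; forced after the gravel bed: the ash layer, the basalt flow, and the sandstone layer.
That leaves the limestone band with no forced order relative to the gravel bed — 1.

1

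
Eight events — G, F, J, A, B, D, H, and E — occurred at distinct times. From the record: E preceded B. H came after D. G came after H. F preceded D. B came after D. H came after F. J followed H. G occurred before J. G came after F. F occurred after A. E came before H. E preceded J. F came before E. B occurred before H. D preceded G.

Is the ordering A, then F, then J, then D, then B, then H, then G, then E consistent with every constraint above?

The constraints require E before H, but in the proposed sequence H appears ahead of E. That one violation is enough.

no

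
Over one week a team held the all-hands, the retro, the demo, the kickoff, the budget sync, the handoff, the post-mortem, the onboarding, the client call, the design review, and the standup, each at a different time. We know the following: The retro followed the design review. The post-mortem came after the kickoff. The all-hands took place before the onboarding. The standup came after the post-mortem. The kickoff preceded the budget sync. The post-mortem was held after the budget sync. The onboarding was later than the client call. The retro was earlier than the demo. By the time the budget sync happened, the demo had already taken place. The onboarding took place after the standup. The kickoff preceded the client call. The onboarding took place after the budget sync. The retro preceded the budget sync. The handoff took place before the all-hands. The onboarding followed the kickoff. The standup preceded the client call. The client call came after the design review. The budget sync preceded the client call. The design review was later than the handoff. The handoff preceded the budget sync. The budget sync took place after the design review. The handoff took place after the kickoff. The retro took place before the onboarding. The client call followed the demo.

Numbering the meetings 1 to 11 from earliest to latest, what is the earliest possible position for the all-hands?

The handoff and the kickoff must both come before the all-hands — 2 forced predecessors.
Nothing else is forced ahead of the all-hands, so its earliest slot is position 2 + 1 = 3.

3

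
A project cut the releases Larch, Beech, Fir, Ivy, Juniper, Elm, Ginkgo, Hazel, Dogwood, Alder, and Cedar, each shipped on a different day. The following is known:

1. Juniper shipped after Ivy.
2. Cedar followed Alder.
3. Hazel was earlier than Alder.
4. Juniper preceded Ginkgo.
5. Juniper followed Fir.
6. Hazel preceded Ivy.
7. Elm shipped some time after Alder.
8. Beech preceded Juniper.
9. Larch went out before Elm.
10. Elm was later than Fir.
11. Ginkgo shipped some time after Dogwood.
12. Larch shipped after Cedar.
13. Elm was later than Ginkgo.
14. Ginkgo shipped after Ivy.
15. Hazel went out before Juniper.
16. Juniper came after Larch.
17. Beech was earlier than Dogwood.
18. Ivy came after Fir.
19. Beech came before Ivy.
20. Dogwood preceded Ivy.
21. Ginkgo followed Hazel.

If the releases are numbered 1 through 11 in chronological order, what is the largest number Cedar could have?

7

Cedar must come before Elm, Ginkgo, Juniper, and Larch — 4 releases forced after it.
Everything else can be placed before Cedar in some valid order, so Cedar can sit as late as position 11 − 4 = 7.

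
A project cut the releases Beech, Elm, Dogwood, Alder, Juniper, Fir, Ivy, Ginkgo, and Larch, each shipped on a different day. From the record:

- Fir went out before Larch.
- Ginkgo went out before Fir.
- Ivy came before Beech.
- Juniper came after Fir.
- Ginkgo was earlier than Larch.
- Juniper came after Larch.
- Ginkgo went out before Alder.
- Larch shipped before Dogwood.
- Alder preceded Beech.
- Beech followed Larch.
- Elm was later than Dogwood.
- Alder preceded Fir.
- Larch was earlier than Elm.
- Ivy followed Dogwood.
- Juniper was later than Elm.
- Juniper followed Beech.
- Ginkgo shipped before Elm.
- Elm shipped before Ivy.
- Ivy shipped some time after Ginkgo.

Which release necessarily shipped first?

Ginkgo has a chain of constraints placing it before every other release, so Ginkgo must be first.

Ginkgo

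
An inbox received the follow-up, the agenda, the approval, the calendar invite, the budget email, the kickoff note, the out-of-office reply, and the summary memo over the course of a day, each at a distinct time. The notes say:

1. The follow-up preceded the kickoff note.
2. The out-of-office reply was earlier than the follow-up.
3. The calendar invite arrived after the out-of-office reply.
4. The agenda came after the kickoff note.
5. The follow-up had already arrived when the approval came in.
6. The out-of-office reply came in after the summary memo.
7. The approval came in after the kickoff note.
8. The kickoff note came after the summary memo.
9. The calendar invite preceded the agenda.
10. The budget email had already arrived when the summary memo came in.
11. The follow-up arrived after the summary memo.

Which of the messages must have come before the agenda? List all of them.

the budget email, the calendar invite, the follow-up, the kickoff note, the out-of-office reply, the summary memo

Directly stated before the agenda: the calendar invite and the kickoff note.
The budget email reaches the agenda via the budget email → the summary memo → the kickoff note → the agenda.
The follow-up reaches the agenda via the follow-up → the kickoff note → the agenda.
The out-of-office reply reaches the agenda via the out-of-office reply → the calendar invite → the agenda.
Likewise the summary memo reaches the agenda by chaining the stated constraints.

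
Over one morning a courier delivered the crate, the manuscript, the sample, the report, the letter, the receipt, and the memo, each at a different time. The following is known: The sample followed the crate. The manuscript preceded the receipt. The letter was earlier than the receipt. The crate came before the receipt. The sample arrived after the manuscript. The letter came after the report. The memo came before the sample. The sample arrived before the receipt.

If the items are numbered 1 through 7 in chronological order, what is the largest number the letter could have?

6

The letter must come before the receipt — 1 item forced after it.
Everything else can be placed before the letter in some valid order, so the letter can sit as late as position 7 − 1 = 6.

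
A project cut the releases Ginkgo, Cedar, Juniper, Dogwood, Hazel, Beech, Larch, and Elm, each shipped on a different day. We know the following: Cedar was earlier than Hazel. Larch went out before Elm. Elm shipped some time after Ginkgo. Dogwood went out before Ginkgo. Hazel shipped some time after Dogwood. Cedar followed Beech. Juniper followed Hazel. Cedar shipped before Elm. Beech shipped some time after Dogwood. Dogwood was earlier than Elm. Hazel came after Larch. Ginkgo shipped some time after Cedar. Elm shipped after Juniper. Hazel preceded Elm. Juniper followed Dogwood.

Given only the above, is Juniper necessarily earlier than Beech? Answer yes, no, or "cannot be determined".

Tracing the constraints gives Beech → Cedar → Hazel → Juniper, so Beech must come before Juniper.
That means Juniper cannot be before Beech.

no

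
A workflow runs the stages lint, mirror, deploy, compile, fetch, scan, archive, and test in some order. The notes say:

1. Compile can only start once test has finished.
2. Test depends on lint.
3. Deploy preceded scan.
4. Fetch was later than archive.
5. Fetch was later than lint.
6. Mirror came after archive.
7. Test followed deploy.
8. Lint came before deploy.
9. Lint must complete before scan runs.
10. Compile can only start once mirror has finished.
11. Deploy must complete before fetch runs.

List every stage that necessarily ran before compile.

archive, deploy, lint, mirror, test

Directly stated before compile: mirror and test.
Archive reaches compile via archive → mirror → compile.
Deploy reaches compile via deploy → test → compile.
Lint reaches compile via lint → test → compile.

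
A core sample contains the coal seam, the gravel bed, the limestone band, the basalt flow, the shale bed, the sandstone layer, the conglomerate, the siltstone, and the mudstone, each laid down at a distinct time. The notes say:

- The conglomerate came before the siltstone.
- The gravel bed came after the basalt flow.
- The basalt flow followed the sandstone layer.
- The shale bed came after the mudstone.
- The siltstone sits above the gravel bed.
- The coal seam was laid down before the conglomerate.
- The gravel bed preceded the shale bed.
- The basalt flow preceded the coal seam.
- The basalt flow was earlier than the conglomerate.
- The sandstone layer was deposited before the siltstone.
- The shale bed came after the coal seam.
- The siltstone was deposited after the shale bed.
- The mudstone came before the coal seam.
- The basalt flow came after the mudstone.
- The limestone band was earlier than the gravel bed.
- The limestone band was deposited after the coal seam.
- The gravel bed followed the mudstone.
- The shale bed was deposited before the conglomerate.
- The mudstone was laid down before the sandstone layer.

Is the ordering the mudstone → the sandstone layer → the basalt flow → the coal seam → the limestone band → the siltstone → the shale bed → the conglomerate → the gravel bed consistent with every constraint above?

The constraints require the gravel bed before the siltstone, but in the proposed sequence the siltstone appears ahead of the gravel bed. That one violation is enough.

no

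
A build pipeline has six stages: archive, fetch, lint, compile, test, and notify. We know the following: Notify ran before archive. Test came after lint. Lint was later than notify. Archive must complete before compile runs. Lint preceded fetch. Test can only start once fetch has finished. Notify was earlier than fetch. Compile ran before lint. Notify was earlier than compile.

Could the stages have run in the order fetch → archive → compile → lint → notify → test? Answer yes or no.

The constraints require notify before fetch, but in the proposed sequence fetch appears ahead of notify. That one violation is enough.

no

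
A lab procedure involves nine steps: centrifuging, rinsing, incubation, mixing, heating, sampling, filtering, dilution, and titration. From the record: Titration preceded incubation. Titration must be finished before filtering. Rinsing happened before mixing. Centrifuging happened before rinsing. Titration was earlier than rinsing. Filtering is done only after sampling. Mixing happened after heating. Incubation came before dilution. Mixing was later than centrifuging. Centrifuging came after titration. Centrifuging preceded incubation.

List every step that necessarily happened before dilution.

Directly stated before dilution: incubation.
Centrifuging reaches dilution via centrifuging → incubation → dilution.
Titration reaches dilution via titration → incubation → dilution.

centrifuging, incubation, titration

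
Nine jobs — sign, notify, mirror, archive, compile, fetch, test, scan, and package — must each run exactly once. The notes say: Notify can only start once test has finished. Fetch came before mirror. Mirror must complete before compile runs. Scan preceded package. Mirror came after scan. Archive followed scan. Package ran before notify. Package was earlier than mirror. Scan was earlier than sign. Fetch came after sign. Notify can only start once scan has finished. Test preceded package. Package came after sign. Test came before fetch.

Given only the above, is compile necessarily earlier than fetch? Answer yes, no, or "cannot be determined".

no

Tracing the constraints gives fetch → mirror → compile, so fetch must come before compile.
That means compile cannot be before fetch.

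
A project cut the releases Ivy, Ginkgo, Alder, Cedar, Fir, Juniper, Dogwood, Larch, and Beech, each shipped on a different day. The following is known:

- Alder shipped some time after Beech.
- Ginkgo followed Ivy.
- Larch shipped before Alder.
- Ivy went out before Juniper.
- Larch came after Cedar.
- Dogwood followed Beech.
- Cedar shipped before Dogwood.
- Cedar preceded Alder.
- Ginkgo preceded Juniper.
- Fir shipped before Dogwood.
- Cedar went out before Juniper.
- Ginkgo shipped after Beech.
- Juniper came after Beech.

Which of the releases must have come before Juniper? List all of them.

Directly stated before Juniper: Beech, Cedar, Ginkgo, and Ivy.
No chain forces Alder (or any of the others) ahead of Juniper.

Beech, Cedar, Ginkgo, Ivy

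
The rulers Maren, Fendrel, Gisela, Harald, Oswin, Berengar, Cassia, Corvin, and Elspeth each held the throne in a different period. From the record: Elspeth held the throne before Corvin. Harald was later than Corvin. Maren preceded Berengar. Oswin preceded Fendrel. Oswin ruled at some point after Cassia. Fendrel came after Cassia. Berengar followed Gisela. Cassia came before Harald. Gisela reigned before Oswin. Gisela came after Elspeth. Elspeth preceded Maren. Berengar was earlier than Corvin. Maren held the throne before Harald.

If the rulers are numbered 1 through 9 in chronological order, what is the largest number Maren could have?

Maren must come before Berengar, Corvin, and Harald — 3 rulers forced after them.
Everything else can be placed before Maren in some valid order, so Maren can sit as late as position 9 − 3 = 6.

6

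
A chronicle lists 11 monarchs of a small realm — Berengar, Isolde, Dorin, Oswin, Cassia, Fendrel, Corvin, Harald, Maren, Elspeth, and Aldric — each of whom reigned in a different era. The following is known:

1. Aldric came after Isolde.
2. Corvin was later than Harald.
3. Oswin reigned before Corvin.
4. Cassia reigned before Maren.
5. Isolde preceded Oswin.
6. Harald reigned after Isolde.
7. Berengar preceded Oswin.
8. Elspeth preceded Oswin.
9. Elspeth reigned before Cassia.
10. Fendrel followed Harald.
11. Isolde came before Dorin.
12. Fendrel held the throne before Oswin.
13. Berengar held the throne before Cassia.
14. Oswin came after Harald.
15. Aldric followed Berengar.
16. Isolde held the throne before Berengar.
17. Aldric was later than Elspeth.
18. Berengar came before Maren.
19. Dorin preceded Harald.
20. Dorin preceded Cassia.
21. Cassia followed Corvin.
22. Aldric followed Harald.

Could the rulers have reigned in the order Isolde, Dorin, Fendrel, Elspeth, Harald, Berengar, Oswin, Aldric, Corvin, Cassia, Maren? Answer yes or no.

no

The constraints require Harald before Fendrel, but in the proposed sequence Fendrel appears ahead of Harald. That one violation is enough.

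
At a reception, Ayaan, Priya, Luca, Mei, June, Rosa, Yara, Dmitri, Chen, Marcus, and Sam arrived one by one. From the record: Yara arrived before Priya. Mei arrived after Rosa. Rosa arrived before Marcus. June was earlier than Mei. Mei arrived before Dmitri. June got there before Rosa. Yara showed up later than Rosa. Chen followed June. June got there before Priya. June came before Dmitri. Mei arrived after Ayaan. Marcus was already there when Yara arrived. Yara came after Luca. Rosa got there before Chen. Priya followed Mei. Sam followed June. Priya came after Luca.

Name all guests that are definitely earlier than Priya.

Directly stated before Priya: June, Luca, Mei, and Yara.
Ayaan reaches Priya via Ayaan → Mei → Priya.
Marcus reaches Priya via Marcus → Yara → Priya.
Rosa reaches Priya via Rosa → Yara → Priya.

Ayaan, June, Luca, Marcus, Mei, Rosa, Yara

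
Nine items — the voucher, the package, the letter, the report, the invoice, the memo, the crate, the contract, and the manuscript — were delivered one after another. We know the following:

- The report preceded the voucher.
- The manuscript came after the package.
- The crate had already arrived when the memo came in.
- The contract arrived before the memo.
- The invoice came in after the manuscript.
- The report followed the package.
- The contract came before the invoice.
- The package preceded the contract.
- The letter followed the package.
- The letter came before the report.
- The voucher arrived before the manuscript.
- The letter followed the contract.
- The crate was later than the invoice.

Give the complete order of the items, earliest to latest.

The constraints fix every adjacent pair, so only one ordering works:
the package → the contract → the letter → the report → the voucher → the manuscript → the invoice → the crate → the memo.

the package, the contract, the letter, the report, the voucher, the manuscript, the invoice, the crate, the memo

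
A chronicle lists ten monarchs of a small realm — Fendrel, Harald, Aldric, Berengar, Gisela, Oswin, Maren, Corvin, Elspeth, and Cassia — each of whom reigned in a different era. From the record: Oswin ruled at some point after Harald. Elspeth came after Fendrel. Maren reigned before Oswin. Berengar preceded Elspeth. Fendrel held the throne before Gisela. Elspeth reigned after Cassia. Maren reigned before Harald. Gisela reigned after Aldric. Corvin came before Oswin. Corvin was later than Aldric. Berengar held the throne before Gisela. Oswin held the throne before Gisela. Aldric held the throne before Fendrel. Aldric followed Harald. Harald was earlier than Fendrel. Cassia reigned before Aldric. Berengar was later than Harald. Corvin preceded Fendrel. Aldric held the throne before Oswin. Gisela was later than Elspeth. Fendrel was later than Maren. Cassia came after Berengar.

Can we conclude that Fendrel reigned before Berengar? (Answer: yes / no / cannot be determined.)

Tracing the constraints gives Berengar → Cassia → Aldric → Fendrel, so Berengar must come before Fendrel.
That means Fendrel cannot be before Berengar.

no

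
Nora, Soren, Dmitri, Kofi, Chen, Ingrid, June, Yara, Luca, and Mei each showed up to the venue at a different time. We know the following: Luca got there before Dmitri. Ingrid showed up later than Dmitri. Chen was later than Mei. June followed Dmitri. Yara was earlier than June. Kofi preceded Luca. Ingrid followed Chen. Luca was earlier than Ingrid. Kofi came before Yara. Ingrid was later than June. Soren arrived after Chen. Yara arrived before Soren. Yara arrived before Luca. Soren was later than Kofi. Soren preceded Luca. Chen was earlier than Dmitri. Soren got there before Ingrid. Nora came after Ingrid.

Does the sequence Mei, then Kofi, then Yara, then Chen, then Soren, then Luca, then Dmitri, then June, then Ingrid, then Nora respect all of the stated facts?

Check each stated constraint against the proposed order — e.g. Yara is ahead of June; Chen is ahead of Ingrid. Every pair is in the required order; nothing is violated.

yes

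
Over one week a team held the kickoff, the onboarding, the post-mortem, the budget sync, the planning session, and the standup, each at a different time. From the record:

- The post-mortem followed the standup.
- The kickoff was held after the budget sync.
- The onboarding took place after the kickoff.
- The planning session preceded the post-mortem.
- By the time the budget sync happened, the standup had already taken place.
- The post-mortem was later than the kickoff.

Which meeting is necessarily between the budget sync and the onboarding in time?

Tracing the constraints gives the budget sync → the kickoff → the onboarding, so the kickoff sits after the budget sync and before the onboarding.
No other meeting is forced both after the budget sync and before the onboarding.

the kickoff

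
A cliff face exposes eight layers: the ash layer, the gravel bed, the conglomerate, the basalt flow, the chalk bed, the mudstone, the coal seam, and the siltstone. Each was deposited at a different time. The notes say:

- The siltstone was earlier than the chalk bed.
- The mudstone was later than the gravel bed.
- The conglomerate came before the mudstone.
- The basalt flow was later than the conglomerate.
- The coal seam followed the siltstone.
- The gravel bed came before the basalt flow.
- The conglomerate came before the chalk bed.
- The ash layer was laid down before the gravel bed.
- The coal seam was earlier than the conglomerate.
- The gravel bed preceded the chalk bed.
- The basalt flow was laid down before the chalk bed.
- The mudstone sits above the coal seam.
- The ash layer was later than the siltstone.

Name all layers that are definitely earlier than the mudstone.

the ash layer, the coal seam, the conglomerate, the gravel bed, the siltstone

Directly stated before the mudstone: the coal seam, the conglomerate, and the gravel bed.
The ash layer reaches the mudstone via the ash layer → the gravel bed → the mudstone.
The siltstone reaches the mudstone via the siltstone → the coal seam → the mudstone.
No chain forces the basalt flow (or any of the others) ahead of the mudstone.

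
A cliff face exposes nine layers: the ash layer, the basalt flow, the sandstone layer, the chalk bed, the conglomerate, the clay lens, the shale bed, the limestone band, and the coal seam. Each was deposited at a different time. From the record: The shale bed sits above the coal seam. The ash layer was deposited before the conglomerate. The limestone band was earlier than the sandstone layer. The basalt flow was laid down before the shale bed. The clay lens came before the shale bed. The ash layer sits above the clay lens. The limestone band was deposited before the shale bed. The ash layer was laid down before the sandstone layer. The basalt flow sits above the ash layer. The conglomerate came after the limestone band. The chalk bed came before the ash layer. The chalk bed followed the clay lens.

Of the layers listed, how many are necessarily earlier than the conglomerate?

Directly stated before the conglomerate: the ash layer and the limestone band.
The chalk bed reaches the conglomerate via the chalk bed → the ash layer → the conglomerate.
The clay lens reaches the conglomerate via the clay lens → the ash layer → the conglomerate.
That's the ash layer, the chalk bed, the clay lens, and the limestone band — 4 in all.

4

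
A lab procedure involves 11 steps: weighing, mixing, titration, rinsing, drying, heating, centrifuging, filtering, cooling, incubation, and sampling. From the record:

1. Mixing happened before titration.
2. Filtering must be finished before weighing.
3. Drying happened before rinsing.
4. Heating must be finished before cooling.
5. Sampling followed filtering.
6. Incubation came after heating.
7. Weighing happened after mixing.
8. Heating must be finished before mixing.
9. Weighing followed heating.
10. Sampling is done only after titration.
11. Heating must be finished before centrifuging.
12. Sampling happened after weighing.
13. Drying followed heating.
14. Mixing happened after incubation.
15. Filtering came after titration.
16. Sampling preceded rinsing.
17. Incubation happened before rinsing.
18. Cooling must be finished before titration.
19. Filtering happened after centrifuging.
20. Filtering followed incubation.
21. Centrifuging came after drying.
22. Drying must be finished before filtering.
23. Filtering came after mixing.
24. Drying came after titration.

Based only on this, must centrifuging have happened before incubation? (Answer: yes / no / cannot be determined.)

no

Tracing the constraints gives incubation → mixing → titration → drying → centrifuging, so incubation must come before centrifuging.
That means centrifuging cannot be before incubation.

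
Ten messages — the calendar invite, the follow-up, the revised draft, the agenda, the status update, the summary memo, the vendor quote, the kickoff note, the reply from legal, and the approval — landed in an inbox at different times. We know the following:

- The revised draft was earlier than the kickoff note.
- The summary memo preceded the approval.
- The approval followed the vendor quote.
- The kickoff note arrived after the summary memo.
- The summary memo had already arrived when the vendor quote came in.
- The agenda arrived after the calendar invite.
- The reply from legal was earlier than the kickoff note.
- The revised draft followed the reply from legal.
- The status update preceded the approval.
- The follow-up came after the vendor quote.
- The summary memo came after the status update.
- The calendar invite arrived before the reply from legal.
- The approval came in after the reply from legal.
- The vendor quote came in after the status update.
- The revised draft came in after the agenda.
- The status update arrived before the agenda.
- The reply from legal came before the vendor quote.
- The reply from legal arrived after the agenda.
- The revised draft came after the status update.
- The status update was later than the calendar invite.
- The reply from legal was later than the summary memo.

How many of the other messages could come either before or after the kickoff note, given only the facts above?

Forced before the kickoff note: the agenda, the calendar invite, the reply from legal, the revised draft, the status update, and the summary memo.
That leaves the approval, the follow-up, and the vendor quote with no forced order relative to the kickoff note — 3.

3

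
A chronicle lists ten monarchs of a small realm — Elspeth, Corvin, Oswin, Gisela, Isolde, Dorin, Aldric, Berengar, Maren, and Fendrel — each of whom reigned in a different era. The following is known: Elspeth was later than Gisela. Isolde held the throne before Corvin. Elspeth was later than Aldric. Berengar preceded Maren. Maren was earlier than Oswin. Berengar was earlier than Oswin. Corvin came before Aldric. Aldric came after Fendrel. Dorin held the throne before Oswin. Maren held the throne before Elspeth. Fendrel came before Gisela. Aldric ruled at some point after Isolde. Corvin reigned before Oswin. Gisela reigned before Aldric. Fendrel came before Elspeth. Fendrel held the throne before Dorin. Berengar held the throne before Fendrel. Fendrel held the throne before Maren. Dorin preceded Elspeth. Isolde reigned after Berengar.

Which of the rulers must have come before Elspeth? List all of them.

Aldric, Berengar, Corvin, Dorin, Fendrel, Gisela, Isolde, Maren

Directly stated before Elspeth: Aldric, Dorin, Fendrel, Gisela, and Maren.
Berengar reaches Elspeth via Berengar → Fendrel → Elspeth.
Corvin reaches Elspeth via Corvin → Aldric → Elspeth.
Isolde reaches Elspeth via Isolde → Aldric → Elspeth.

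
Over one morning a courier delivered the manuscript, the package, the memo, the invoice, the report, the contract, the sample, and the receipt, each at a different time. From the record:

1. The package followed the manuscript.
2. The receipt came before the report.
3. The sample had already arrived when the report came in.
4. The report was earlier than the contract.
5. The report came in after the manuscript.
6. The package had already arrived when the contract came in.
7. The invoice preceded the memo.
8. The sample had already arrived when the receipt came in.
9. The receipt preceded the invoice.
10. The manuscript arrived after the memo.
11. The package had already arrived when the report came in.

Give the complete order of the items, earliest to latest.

the sample, the receipt, the invoice, the memo, the manuscript, the package, the report, the contract

The constraints fix every adjacent pair, so only one ordering works:
the sample → the receipt → the invoice → the memo → the manuscript → the package → the report → the contract.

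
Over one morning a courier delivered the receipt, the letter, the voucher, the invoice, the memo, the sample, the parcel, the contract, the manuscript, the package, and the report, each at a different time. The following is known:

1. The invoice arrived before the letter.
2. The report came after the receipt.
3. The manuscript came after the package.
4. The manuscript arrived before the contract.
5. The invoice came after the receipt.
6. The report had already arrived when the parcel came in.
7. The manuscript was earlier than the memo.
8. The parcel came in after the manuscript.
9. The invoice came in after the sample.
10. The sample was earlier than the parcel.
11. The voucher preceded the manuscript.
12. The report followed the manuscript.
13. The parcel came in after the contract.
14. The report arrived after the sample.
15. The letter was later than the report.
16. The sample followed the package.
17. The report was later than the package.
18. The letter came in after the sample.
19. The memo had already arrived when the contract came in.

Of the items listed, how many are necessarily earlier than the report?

Directly stated before the report: the manuscript, the package, the receipt, and the sample.
The voucher reaches the report via the voucher → the manuscript → the report.
No chain forces the parcel (or any of the others) ahead of the report.
That's the manuscript, the package, the receipt, the sample, and the voucher — 5 in all.

5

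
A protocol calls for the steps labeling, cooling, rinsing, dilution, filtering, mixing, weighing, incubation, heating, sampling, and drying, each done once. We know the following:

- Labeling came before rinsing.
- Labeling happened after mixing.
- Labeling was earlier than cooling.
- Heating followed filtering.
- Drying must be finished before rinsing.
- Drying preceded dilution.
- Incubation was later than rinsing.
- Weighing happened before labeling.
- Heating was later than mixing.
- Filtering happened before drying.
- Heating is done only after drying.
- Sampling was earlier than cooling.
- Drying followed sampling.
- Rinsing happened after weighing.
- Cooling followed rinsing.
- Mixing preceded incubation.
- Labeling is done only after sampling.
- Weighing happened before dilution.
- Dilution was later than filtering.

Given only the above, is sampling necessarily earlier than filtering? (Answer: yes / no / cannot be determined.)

cannot be determined

No chain of stated constraints runs from sampling to filtering, and none runs from filtering to sampling either.
So the relative order of sampling and filtering is not fixed by the given facts.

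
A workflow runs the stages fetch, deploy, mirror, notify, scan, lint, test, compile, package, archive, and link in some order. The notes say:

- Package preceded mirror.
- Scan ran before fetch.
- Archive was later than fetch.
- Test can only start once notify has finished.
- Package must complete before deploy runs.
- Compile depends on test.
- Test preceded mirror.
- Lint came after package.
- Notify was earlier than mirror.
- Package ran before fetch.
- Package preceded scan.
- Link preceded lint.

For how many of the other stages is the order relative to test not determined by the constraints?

Forced before test: notify; forced after test: compile and mirror.
That leaves archive, deploy, fetch, link, lint, package, and scan with no forced order relative to test — 7.

7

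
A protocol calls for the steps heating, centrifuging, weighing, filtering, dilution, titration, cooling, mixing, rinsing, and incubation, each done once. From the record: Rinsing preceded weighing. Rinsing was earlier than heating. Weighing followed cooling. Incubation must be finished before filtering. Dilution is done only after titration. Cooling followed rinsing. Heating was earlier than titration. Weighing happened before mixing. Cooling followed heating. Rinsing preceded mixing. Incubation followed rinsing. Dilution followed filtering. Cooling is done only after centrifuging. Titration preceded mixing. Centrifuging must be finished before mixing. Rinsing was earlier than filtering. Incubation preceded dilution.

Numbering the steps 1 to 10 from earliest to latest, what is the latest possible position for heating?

Heating must come before cooling, dilution, mixing, titration, and weighing — 5 steps forced after it.
Everything else can be placed before heating in some valid order, so heating can sit as late as position 10 − 5 = 5.

5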